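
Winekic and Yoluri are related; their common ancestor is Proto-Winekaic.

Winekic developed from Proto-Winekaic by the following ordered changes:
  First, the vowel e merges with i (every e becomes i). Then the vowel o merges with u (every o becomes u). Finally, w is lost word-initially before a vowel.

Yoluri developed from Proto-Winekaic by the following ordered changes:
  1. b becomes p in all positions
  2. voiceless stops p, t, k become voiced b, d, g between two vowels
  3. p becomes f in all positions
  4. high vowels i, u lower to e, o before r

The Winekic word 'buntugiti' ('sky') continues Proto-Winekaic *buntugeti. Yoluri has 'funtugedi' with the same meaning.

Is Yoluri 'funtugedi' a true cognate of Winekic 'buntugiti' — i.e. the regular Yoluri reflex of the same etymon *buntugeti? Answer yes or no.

yes

Derive the expected Yoluri reflex of *buntugeti:
Yoluri: start from *buntugeti.
  rule 1 (unconditioned shift): buntugeti → puntugeti
  rule 2 (intervocalic voicing): puntugeti → puntugedi
  rule 3 (unconditioned shift): puntugedi → funtugedi
  rule 4: no change — funtugedi
  ⇒ Yoluri funtugedi
Yoluri 'funtugedi' matches the regular reflex exactly, so the pair is cognate.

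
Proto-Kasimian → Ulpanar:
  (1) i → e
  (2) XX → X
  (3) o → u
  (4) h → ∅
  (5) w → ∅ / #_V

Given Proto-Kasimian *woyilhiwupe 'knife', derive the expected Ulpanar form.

Ulpanar: start from *woyilhiwupe.
  rule 1 (vowel merger): woyilhiwupe → woyelhewupe
  rule 2: no change — woyelhewupe
  rule 3 (vowel merger): woyelhewupe → wuyelhewupe
  rule 4 (h-loss): wuyelhewupe → wuyelewupe
  rule 5 (glide loss): wuyelewupe → uyelewupe
  ⇒ Ulpanar uyelewupe

uyelewupe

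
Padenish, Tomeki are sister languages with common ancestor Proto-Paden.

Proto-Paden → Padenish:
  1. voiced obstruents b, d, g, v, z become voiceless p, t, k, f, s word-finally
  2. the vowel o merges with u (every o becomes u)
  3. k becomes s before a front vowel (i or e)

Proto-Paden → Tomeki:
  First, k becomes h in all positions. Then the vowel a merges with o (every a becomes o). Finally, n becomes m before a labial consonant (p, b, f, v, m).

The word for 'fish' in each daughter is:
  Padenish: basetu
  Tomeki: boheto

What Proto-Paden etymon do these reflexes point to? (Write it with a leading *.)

*baketo

Position 2: Padenish has a, Tomeki has o. Padenish preserves a here (none of its changes turn any other segment into a), so the proto-segment is *a.
Position 6: Padenish has u, Tomeki has o. Taking the neighbouring segments as reconstructed: Padenish u could go back to *o or *u; Tomeki o could go back to *a or *o — the one source consistent with every daughter is *o.
Verify the candidate proto-form against each daughter:
Padenish: *baketo > baketu > basetu  (by vowel merger, palatalisation)
Tomeki: start from *baketo.
  rule 1 (unconditioned shift): baketo → baheto
  rule 2 (vowel merger): baheto → boheto
  rule 3: no change — boheto
  ⇒ Tomeki boheto
Only *baketo yields all of Padenish basetu, Tomeki boheto.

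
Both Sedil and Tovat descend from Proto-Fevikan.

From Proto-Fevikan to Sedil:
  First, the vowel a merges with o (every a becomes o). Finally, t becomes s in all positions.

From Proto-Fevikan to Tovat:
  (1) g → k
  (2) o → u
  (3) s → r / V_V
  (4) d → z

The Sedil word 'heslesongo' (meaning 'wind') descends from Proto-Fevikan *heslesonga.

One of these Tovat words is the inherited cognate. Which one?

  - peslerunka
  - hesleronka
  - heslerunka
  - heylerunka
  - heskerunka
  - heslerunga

Tovat: *heslesonga > heslesonka > heslesunka > heslerunka  (by unconditioned shift, vowel merger, rhotacism)
The other candidates each miss or misapply at least one Tovat change.

heslerunka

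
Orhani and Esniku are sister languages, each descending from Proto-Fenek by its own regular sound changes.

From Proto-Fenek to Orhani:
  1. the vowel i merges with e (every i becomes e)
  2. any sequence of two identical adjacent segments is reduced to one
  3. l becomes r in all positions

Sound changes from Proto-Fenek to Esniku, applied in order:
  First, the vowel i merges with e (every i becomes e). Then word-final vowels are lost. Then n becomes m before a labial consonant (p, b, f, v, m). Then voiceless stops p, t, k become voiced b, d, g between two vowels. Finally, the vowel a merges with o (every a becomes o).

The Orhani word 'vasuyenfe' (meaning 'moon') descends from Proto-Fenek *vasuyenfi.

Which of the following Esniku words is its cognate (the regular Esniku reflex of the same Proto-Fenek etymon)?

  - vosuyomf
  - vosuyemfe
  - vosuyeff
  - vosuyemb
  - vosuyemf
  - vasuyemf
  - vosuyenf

Esniku: *vasuyenfi > vasuyenfe > vasuyenf > vasuyemf > vosuyemf  (by vowel merger, apocope, nasal place assimilation, vowel merger)
Among the options, 'vosuyemf' alone shows every Esniku change applied in order.

vosuyemf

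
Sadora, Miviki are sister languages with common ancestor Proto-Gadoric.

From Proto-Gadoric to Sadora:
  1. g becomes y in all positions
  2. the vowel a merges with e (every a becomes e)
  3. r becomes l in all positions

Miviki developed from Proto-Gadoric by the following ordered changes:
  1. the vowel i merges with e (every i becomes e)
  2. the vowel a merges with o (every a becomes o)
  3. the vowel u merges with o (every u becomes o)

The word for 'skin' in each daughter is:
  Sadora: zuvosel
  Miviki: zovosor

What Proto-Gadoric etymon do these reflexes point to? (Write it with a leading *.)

Position 7: Sadora has l, Miviki has r. Miviki preserves r here (none of its changes turn any other segment into r), so the proto-segment is *r.
Position 2: Sadora has u, Miviki has o. Sadora preserves u here (none of its changes turn any other segment into u), so the proto-segment is *u.
Position 6: Sadora has e, Miviki has o. Taking the neighbouring segments as reconstructed: Sadora e could go back to *a or *e; Miviki o could go back to *a or *o or *u — the one source consistent with every daughter is *a.
The remaining positions agree across the daughters. Check the candidate against every language:
Sadora: *zuvosar > zuvoser > zuvosel  (by vowel merger, unconditioned shift)
Miviki: *zuvosar > zuvosor > zovosor  (by vowel merger, vowel merger)
Only *zuvosar yields all of Sadora zuvosel, Miviki zovosor.

*zuvosar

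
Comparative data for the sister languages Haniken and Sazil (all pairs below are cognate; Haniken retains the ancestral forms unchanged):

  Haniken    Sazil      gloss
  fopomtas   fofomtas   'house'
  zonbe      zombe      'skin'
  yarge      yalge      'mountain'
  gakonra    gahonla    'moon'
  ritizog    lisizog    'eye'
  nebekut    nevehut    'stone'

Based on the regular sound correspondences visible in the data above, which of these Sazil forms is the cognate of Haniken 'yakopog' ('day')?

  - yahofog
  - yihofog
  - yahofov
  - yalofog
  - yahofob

gakonra ~ gahonla — Haniken k corresponds to Sazil h between vowels (before a back vowel).
fopomtas ~ fofomtas — Haniken p corresponds to Sazil f between vowels (before a back vowel).
Applying these to Haniken 'yakopog':
  yakopog → yahopog   (k→h between vowels (before a back vowel))
  yahopog → yahofog   (p→f between vowels (before a back vowel))
So the Sazil cognate is 'yahofog'.

yahofog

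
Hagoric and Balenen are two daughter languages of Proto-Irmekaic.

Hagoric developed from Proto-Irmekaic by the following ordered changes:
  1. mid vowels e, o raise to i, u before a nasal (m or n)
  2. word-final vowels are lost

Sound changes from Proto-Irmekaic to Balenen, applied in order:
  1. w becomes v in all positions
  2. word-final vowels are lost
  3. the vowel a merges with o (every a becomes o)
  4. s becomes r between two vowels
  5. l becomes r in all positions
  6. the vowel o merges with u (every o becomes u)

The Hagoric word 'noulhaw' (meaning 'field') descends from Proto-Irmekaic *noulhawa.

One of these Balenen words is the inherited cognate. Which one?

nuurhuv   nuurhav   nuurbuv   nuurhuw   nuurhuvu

Balenen: *noulhawa
  noulhawa → noulhava   [unconditioned shift]
  noulhava → noulhav   [apocope]
  noulhav → noulhov   [vowel merger]
  noulhov (rule 4 does not apply)
  noulhov → nourhov   [unconditioned shift]
  nourhov → nuurhuv   [vowel merger]
  giving Balenen nuurhuv.
The other candidates each miss or misapply at least one Balenen change.

nuurhuv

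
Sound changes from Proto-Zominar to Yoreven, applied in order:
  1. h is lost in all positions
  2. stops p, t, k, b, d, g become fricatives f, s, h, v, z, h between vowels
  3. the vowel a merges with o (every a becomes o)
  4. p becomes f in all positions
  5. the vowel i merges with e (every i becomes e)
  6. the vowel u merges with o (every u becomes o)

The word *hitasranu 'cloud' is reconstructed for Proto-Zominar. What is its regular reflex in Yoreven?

Yoreven: *hitasranu > itasranu > isasranu > isosronu > esosronu > esosrono  (by h-loss, intervocalic lenition, vowel merger, vowel merger, vowel merger)

esosrono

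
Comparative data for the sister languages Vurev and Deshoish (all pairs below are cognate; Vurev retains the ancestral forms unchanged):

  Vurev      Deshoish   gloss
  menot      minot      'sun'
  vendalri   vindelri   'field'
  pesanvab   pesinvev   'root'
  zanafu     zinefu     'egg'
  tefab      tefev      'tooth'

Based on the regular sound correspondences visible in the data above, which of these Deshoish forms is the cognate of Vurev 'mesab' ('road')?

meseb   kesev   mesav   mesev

pesanvab ~ pesinvev, tefab ~ tefev — Vurev a corresponds to Deshoish e after a consonant, before a labial obstruent.
pesanvab ~ pesinvev, tefab ~ tefev — Vurev b corresponds to Deshoish v word-finally.
Applying these to Vurev 'mesab':
  mesab → meseb   (a→e after a consonant, before a labial obstruent)
  meseb → mesev   (b→v word-finally)
So the Deshoish cognate is 'mesev'.

mesev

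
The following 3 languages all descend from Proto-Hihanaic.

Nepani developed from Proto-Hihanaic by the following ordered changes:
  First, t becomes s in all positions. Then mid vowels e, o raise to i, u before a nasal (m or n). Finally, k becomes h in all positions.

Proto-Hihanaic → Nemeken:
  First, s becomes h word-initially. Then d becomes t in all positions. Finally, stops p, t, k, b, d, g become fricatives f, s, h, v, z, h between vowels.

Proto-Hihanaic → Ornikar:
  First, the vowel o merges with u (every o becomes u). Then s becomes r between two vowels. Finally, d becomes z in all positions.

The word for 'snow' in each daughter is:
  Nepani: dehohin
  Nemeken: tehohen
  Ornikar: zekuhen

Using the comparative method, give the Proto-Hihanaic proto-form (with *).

*dekohen

Position 6: Nepani has i, Nemeken has e, Ornikar has e. Nemeken preserves e here (none of its changes turn any other segment into e), so the proto-segment is *e.
Position 1: Nepani has d, Nemeken has t, Ornikar has z. Nepani preserves d here (none of its changes turn any other segment into d), so the proto-segment is *d.
This points to *dekohen. Verify forward in each daughter:
Nepani: *dekohen
  dekohen (rule 1 does not apply)
  dekohen → dekohin   [pre-nasal raising]
  dekohin → dehohin   [unconditioned shift]
  giving Nepani dehohin.
Nemeken: start from *dekohen.
  rule 1: no change — dekohen
  rule 2 (unconditioned shift): dekohen → tekohen
  rule 3 (intervocalic lenition): tekohen → tehohen
  ⇒ Nemeken tehohen
Ornikar: *dekohen > dekuhen > zekuhen  (by vowel merger, unconditioned shift)
Only *dekohen yields all of Nepani dehohin, Nemeken tehohen, Ornikar zekuhen.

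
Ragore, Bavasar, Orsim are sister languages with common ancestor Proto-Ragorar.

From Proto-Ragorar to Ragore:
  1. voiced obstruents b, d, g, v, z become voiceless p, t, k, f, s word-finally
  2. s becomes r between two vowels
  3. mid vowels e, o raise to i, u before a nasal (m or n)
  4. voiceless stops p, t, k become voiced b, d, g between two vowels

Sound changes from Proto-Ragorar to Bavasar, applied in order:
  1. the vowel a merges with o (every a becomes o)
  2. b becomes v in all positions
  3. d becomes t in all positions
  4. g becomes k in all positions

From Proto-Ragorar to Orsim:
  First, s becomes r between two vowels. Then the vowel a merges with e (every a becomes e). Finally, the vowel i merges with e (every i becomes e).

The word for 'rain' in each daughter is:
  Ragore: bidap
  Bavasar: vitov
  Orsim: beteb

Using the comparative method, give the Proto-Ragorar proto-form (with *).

*bitab

Position 3: Ragore has d, Bavasar has t, Orsim has t. Orsim preserves t here (none of its changes turn any other segment into t), so the proto-segment is *t.
Position 4: Ragore has a, Bavasar has o, Orsim has e. Ragore preserves a here (none of its changes turn any other segment into a), so the proto-segment is *a.
Position 5: Ragore has p, Bavasar has v, Orsim has b. Orsim preserves b here (none of its changes turn any other segment into b), so the proto-segment is *b.
Verify the candidate proto-form against each daughter:
Ragore: start from *bitab.
  rule 1 (final devoicing): bitab → bitap
  rule 2: no change — bitap
  rule 3: no change — bitap
  rule 4 (intervocalic voicing): bitap → bidap
  ⇒ Ragore bidap
Bavasar: *bitab
  bitab → bitob   [vowel merger]
  bitob → vitov   [unconditioned shift]
  vitov (rule 3 does not apply)
  vitov (rule 4 does not apply)
  giving Bavasar vitov.
Orsim: start from *bitab.
  rule 1: no change — bitab
  rule 2 (vowel merger): bitab → biteb
  rule 3 (vowel merger): biteb → beteb
  ⇒ Orsim beteb
No other proto-form is consistent with every reflex, so the reconstruction is *bitab.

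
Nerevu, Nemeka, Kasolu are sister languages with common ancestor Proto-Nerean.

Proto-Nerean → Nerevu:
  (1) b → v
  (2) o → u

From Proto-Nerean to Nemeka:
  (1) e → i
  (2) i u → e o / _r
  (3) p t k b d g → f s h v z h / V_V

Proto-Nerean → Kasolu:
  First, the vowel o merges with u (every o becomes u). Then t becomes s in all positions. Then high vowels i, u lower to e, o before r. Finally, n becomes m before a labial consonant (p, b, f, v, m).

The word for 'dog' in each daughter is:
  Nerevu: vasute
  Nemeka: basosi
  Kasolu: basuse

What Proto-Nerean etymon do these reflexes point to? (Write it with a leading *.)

*basote

Position 6: Nerevu has e, Nemeka has i, Kasolu has e. Nerevu preserves e here (none of its changes turn any other segment into e), so the proto-segment is *e.
Position 4: Nerevu has u, Nemeka has o, Kasolu has u. Taking the neighbouring segments as reconstructed: Nerevu u could go back to *o or *u; Nemeka o can only go back to *o; Kasolu u could go back to *o or *u — the one source consistent with every daughter is *o.
Position 5: Nerevu has t, Nemeka has s, Kasolu has s. Nerevu preserves t here (none of its changes turn any other segment into t), so the proto-segment is *t.
Verify the candidate proto-form against each daughter:
Nerevu: *basote
  basote → vasote   [unconditioned shift]
  vasote → vasute   [vowel merger]
  giving Nerevu vasute.
Nemeka: start from *basote.
  rule 1 (vowel merger): basote → basoti
  rule 2: no change — basoti
  rule 3 (intervocalic lenition): basoti → basosi
  ⇒ Nemeka basosi
Kasolu: *basote > basute > basuse  (by vowel merger, unconditioned shift)
No other proto-form is consistent with every reflex, so the reconstruction is *basote.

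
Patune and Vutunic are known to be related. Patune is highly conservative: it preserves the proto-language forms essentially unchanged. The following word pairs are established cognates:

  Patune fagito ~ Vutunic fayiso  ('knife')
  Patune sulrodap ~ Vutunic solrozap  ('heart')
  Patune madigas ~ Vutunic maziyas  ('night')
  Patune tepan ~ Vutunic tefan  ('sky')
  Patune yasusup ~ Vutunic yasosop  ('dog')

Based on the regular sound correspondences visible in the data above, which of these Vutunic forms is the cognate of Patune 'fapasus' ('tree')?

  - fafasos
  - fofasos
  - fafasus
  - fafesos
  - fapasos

fafasos

tepan ~ tefan — Patune p corresponds to Vutunic f between vowels (before a back vowel).
sulrodap ~ solrozap, yasusup ~ yasosop — Patune u corresponds to Vutunic o after a consonant, before a consonant other than r, m, n, p, b, f, v.
Applying these to Patune 'fapasus':
  fapasus → fafasus   (p→f between vowels (before a back vowel))
  fafasus → fafasos   (u→o after a consonant, before a consonant other than r, m, n, p, b, f, v)
So the Vutunic cognate is 'fafasos'.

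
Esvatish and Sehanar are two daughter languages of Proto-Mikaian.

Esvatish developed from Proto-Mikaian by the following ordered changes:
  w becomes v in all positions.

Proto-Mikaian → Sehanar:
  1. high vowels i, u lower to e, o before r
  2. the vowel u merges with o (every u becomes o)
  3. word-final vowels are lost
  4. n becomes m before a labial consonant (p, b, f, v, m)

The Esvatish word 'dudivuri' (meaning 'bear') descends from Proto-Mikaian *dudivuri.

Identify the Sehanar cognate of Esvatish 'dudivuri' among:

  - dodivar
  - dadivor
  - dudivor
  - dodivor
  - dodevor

dodivor

Sehanar: *dudivuri > dudivori > dodivori > dodivor  (by pre-rhotic lowering, vowel merger, apocope)
Only 'dodivor' matches the regular Sehanar development of *dudivuri.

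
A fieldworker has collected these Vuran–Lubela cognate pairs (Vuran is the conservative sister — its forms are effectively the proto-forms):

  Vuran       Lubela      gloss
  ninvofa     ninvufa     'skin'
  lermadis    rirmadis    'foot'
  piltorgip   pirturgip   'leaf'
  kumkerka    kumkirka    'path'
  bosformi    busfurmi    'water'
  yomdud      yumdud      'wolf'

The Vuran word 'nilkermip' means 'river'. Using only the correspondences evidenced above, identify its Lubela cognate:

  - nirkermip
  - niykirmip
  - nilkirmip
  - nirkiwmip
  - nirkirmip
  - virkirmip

nirkirmip

piltorgip ~ pirturgip — Vuran l corresponds to Lubela r after a vowel, before a consonant other than r, m, n, p, b, f, v.
lermadis ~ rirmadis, kumkerka ~ kumkirka — Vuran e corresponds to Lubela i after a consonant, before r.
Applying these to Vuran 'nilkermip':
  nilkermip → nirkermip   (l→r after a vowel, before a consonant other than r, m, n, p, b, f, v)
  nirkermip → nirkirmip   (e→i after a consonant, before r)
So the Lubela cognate is 'nirkirmip'.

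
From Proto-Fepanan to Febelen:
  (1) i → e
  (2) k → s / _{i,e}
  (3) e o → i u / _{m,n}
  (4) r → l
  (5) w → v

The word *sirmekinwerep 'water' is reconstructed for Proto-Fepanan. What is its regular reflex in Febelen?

Febelen: *sirmekinwerep > sermekenwerep > sermesenwerep > sermesinwerep > selmesinwelep > selmesinvelep  (by vowel merger, palatalisation, pre-nasal raising, unconditioned shift, unconditioned shift)

selmesinvelep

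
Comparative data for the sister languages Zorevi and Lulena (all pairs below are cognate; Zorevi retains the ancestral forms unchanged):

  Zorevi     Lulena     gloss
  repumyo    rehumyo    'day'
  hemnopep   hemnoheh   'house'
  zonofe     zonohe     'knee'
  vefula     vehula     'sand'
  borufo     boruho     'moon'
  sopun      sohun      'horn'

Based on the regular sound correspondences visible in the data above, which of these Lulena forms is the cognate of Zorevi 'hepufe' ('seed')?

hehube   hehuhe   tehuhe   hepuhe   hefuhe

repumyo ~ rehumyo, sopun ~ sohun — Zorevi p corresponds to Lulena h between vowels (before a back vowel).
zonofe ~ zonohe — Zorevi f corresponds to Lulena h between vowels (before a front vowel).
Applying these to Zorevi 'hepufe':
  hepufe → hehufe   (p→h between vowels (before a back vowel))
  hehufe → hehuhe   (f→h between vowels (before a front vowel))
So the Lulena cognate is 'hehuhe'.

hehuhe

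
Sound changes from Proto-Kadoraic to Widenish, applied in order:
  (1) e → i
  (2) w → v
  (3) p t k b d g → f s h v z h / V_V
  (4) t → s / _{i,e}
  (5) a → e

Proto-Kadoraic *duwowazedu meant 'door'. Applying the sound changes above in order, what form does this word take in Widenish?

duvovezizu

Widenish: *duwowazedu
  duwowazedu → duwowazidu   [vowel merger]
  duwowazidu → duvovazidu   [unconditioned shift]
  duvovazidu → duvovazizu   [intervocalic lenition]
  duvovazizu (rule 4 does not apply)
  duvovazizu → duvovezizu   [vowel merger]
  giving Widenish duvovezizu.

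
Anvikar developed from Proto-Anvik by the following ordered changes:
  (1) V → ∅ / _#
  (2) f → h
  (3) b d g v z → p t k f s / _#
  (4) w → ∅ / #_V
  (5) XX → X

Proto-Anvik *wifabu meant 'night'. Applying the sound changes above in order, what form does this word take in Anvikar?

Anvikar: *wifabu
  wifabu → wifab   [apocope]
  wifab → wihab   [unconditioned shift]
  wihab → wihap   [final devoicing]
  wihap → ihap   [glide loss]
  ihap (rule 5 does not apply)
  giving Anvikar ihap.

ihap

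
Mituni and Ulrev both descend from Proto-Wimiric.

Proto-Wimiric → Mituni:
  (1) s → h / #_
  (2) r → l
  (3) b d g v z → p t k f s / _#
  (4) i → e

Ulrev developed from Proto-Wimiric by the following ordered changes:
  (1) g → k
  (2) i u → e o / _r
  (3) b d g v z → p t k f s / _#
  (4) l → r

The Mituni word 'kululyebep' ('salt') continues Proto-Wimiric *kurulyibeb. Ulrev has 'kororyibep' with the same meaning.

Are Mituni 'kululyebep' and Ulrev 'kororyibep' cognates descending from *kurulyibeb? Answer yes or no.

Derive the expected Ulrev reflex of *kurulyibeb:
Ulrev: *kurulyibeb > korulyibeb > korulyibep > koruryibep  (by pre-rhotic lowering, final devoicing, unconditioned shift)
The regular Ulrev reflex would be 'koruryibep', but the attested form is 'kororyibep'. The correspondence is irregular, so they are not cognates (the Ulrev form has a different source).

no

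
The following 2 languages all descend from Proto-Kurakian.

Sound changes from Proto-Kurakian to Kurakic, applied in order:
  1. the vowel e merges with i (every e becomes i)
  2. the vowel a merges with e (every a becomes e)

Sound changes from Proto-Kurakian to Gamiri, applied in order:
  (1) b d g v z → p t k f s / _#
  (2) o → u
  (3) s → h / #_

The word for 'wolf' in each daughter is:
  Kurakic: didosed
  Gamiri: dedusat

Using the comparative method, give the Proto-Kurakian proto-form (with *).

*dedosad

Position 6: Kurakic has e, Gamiri has a. Gamiri preserves a here (none of its changes turn any other segment into a), so the proto-segment is *a.
Position 2: Kurakic has i, Gamiri has e. Gamiri preserves e here (none of its changes turn any other segment into e), so the proto-segment is *e.
Verify the candidate proto-form against each daughter:
Kurakic: start from *dedosad.
  rule 1 (vowel merger): dedosad → didosad
  rule 2 (vowel merger): didosad → didosed
  ⇒ Kurakic didosed
Gamiri: *dedosad
  dedosad → dedosat   [final devoicing]
  dedosat → dedusat   [vowel merger]
  dedusat (rule 3 does not apply)
  giving Gamiri dedusat.
Only *dedosad yields all of Kurakic didosed, Gamiri dedusat.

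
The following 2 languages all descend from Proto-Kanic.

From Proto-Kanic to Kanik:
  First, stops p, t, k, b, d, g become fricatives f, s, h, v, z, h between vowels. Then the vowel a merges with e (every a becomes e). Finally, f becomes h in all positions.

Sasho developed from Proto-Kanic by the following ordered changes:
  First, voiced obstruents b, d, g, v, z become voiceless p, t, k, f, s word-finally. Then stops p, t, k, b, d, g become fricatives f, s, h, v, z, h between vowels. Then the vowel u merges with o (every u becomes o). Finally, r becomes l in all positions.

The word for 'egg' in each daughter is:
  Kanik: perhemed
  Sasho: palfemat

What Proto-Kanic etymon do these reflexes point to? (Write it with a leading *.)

*parfemad

Position 3: Kanik has r, Sasho has l. Kanik preserves r here (none of its changes turn any other segment into r), so the proto-segment is *r.
Position 8: Kanik has d, Sasho has t. Kanik preserves d here (none of its changes turn any other segment into d), so the proto-segment is *d.
Position 4: Kanik has h, Sasho has f. Taking the neighbouring segments as reconstructed: Kanik h could go back to *f or *h; Sasho f can only go back to *f — the one source consistent with every daughter is *f.
This points to *parfemad. Verify forward in each daughter:
Kanik: *parfemad
  parfemad (rule 1 does not apply)
  parfemad → perfemed   [vowel merger]
  perfemed → perhemed   [unconditioned shift]
  giving Kanik perhemed.
Sasho: start from *parfemad.
  rule 1 (final devoicing): parfemad → parfemat
  rule 2: no change — parfemat
  rule 3: no change — parfemat
  rule 4 (unconditioned shift): parfemat → palfemat
  ⇒ Sasho palfemat
Only *parfemad yields all of Kanik perhemed, Sasho palfemat.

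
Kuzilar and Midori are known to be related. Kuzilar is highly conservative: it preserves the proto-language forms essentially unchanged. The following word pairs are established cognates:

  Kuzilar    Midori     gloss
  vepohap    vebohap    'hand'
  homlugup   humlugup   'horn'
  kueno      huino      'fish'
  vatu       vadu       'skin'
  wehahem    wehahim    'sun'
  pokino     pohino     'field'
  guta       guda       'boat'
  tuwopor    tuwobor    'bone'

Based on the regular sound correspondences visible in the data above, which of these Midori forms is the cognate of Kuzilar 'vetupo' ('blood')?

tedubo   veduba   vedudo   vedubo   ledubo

vedubo

vatu ~ vadu — Kuzilar t corresponds to Midori d between vowels (before a back vowel).
vepohap ~ vebohap, tuwopor ~ tuwobor — Kuzilar p corresponds to Midori b between vowels (before a back vowel).
Applying these to Kuzilar 'vetupo':
  vetupo → vedupo   (t→d between vowels (before a back vowel))
  vedupo → vedubo   (p→b between vowels (before a back vowel))
So the Midori cognate is 'vedubo'.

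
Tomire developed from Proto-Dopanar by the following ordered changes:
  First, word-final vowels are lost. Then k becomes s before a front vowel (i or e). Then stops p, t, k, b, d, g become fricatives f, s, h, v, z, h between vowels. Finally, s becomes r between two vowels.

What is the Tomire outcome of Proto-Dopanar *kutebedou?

kurevezo

Tomire: start from *kutebedou.
  rule 1 (apocope): kutebedou → kutebedo
  rule 2: no change — kutebedo
  rule 3 (intervocalic lenition): kutebedo → kusevezo
  rule 4 (rhotacism): kusevezo → kurevezo
  ⇒ Tomire kurevezo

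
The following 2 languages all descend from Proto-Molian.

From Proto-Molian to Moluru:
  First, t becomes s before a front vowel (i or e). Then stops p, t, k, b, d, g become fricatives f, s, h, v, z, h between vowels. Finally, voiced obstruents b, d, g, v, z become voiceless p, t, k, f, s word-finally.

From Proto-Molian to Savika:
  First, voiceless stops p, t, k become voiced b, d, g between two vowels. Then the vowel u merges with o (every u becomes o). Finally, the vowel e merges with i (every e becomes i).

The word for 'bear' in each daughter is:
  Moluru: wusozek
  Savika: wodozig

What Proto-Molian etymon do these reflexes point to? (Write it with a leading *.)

Position 2: Moluru has u, Savika has o. Moluru preserves u here (none of its changes turn any other segment into u), so the proto-segment is *u.
Position 3: Moluru has s, Savika has d. Taking the neighbouring segments as reconstructed: Moluru s could go back to *t or *s; Savika d could go back to *t or *d — the one source consistent with every daughter is *t.
Position 7: Moluru has k, Savika has g. Taking the neighbouring segments as reconstructed: Moluru k could go back to *k or *g; Savika g can only go back to *g — the one source consistent with every daughter is *g.
This points to *wutozeg. Verify forward in each daughter:
Moluru: start from *wutozeg.
  rule 1: no change — wutozeg
  rule 2 (intervocalic lenition): wutozeg → wusozeg
  rule 3 (final devoicing): wusozeg → wusozek
  ⇒ Moluru wusozek
Savika: start from *wutozeg.
  rule 1 (intervocalic voicing): wutozeg → wudozeg
  rule 2 (vowel merger): wudozeg → wodozeg
  rule 3 (vowel merger): wodozeg → wodozig
  ⇒ Savika wodozig
No other proto-form is consistent with every reflex, so the reconstruction is *wutozeg.

*wutozeg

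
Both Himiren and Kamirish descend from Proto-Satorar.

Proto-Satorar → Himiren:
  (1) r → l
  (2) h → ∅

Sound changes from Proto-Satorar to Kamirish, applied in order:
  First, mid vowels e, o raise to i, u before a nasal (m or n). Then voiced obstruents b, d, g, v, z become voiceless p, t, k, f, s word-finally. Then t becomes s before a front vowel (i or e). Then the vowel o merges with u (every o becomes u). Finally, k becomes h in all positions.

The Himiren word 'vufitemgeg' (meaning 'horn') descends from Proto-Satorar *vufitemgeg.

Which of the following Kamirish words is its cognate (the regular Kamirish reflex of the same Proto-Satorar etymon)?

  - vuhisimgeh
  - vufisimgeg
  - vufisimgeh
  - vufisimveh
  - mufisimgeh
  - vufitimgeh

vufisimgeh

Kamirish: *vufitemgeg > vufitimgeg > vufitimgek > vufisimgek > vufisimgeh  (by pre-nasal raising, final devoicing, palatalisation, unconditioned shift)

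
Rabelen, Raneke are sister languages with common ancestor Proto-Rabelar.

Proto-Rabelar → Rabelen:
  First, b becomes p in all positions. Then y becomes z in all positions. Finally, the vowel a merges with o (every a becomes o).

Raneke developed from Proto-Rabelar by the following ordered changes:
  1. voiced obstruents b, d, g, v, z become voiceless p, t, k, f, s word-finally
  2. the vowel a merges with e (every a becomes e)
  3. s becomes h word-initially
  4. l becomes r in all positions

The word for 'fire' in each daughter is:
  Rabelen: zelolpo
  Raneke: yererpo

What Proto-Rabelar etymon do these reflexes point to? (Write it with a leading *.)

*yelalpo

Position 3: Rabelen has l, Raneke has r. Rabelen preserves l here (none of its changes turn any other segment into l), so the proto-segment is *l.
Position 5: Rabelen has l, Raneke has r. Rabelen preserves l here (none of its changes turn any other segment into l), so the proto-segment is *l.
Continuing position by position gives *yelalpo; check it forward:
Rabelen: start from *yelalpo.
  rule 1: no change — yelalpo
  rule 2 (unconditioned shift): yelalpo → zelalpo
  rule 3 (vowel merger): zelalpo → zelolpo
  ⇒ Rabelen zelolpo
Raneke: *yelalpo > yelelpo > yererpo  (by vowel merger, unconditioned shift)
Only *yelalpo yields all of Rabelen zelolpo, Raneke yererpo.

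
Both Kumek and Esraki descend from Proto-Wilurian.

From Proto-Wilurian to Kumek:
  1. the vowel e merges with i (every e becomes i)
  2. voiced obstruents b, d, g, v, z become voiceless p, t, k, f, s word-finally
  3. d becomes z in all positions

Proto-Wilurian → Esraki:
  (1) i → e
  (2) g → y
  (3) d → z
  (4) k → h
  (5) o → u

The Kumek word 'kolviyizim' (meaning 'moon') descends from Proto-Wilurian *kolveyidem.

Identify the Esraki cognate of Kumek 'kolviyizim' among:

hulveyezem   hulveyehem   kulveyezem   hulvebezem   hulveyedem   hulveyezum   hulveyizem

Esraki: *kolveyidem > kolveyedem > kolveyezem > holveyezem > hulveyezem  (by vowel merger, unconditioned shift, unconditioned shift, vowel merger)

hulveyezem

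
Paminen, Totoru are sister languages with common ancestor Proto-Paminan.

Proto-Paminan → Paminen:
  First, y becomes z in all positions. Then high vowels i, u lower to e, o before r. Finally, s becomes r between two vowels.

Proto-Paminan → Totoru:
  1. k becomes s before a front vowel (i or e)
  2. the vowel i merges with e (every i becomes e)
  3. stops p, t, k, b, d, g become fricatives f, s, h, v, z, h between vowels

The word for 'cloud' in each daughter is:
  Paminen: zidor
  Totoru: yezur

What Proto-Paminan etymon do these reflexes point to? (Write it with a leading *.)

*yidur

Position 4: Paminen has o, Totoru has u. Totoru preserves u here (none of its changes turn any other segment into u), so the proto-segment is *u.
Position 3: Paminen has d, Totoru has z. Paminen preserves d here (none of its changes turn any other segment into d), so the proto-segment is *d.
Position 1: Paminen has z, Totoru has y. Totoru preserves y here (none of its changes turn any other segment into y), so the proto-segment is *y.
Continuing position by position gives *yidur; check it forward:
Paminen: *yidur > zidur > zidor  (by unconditioned shift, pre-rhotic lowering)
Totoru: *yidur > yedur > yezur  (by vowel merger, intervocalic lenition)
*yidur is the unique common source.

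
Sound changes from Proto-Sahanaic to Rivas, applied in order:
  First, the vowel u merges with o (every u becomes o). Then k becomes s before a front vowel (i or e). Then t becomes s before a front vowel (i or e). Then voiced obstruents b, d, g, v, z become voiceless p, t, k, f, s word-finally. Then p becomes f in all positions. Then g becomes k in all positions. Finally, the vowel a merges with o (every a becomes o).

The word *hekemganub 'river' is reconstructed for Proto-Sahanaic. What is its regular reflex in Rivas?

hesemkonof

Rivas: *hekemganub > hekemganob > hesemganob > hesemganop > hesemganof > hesemkanof > hesemkonof  (by vowel merger, palatalisation, final devoicing, unconditioned shift, unconditioned shift, vowel merger)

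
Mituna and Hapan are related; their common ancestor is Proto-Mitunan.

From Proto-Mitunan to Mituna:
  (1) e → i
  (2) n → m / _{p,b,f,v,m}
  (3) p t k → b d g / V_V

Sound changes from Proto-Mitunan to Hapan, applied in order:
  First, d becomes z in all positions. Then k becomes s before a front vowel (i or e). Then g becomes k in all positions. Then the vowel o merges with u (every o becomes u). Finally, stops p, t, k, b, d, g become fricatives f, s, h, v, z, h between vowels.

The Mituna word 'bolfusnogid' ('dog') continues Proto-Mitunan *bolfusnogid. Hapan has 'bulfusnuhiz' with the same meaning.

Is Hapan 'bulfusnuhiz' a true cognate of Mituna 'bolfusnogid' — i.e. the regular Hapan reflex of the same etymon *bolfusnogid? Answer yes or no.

Derive the expected Hapan reflex of *bolfusnogid:
Hapan: *bolfusnogid
  bolfusnogid → bolfusnogiz   [unconditioned shift]
  bolfusnogiz (rule 2 does not apply)
  bolfusnogiz → bolfusnokiz   [unconditioned shift]
  bolfusnokiz → bulfusnukiz   [vowel merger]
  bulfusnukiz → bulfusnuhiz   [intervocalic lenition]
  giving Hapan bulfusnuhiz.
Hapan 'bulfusnuhiz' matches the regular reflex exactly, so the pair is cognate.

yes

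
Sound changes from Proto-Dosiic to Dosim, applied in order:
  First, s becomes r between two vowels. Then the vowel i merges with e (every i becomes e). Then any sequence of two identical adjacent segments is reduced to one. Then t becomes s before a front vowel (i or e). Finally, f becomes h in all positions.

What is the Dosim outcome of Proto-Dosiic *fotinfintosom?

hosenhentorom

Dosim: *fotinfintosom > fotinfintorom > fotenfentorom > fosenfentorom > hosenhentorom  (by rhotacism, vowel merger, palatalisation, unconditioned shift)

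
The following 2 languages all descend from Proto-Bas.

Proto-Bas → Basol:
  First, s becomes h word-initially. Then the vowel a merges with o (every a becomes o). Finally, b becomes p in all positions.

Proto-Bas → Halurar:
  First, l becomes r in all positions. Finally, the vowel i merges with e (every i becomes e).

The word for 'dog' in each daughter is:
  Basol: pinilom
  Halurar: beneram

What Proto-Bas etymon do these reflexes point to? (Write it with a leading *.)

*binilam

Position 2: Basol has i, Halurar has e. Basol preserves i here (none of its changes turn any other segment into i), so the proto-segment is *i.
Position 4: Basol has i, Halurar has e. Basol preserves i here (none of its changes turn any other segment into i), so the proto-segment is *i.
Continuing position by position gives *binilam; check it forward:
Basol: *binilam
  binilam (rule 1 does not apply)
  binilam → binilom   [vowel merger]
  binilom → pinilom   [unconditioned shift]
  giving Basol pinilom.
Halurar: *binilam > biniram > beneram  (by unconditioned shift, vowel merger)
No other proto-form is consistent with every reflex, so the reconstruction is *binilam.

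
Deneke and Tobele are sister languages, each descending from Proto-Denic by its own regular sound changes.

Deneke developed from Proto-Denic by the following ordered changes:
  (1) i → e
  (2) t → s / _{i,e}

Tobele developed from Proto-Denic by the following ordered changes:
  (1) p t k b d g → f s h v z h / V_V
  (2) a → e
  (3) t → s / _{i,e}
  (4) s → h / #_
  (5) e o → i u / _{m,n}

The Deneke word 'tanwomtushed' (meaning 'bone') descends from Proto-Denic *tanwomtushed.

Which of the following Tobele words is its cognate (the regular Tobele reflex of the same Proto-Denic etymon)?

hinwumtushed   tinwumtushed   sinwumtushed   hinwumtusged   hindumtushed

hinwumtushed

Tobele: start from *tanwomtushed.
  rule 1: no change — tanwomtushed
  rule 2 (vowel merger): tanwomtushed → tenwomtushed
  rule 3 (palatalisation): tenwomtushed → senwomtushed
  rule 4 (debuccalisation): senwomtushed → henwomtushed
  rule 5 (pre-nasal raising): henwomtushed → hinwumtushed
  ⇒ Tobele hinwumtushed
Only 'hinwumtushed' matches the regular Tobele development of *tanwomtushed.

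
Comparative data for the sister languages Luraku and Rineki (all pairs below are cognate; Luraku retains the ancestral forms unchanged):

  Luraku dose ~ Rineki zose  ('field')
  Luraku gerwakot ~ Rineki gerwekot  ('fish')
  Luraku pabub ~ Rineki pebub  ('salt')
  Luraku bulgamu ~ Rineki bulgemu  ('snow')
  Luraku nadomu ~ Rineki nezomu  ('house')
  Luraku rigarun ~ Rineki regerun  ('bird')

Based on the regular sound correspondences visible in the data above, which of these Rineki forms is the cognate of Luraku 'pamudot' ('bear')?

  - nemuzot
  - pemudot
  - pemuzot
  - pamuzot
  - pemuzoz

bulgamu ~ bulgemu — Luraku a corresponds to Rineki e after a consonant, before a nasal.
nadomu ~ nezomu — Luraku d corresponds to Rineki z between vowels (before a back vowel).
Applying these to Luraku 'pamudot':
  pamudot → pemudot   (a→e after a consonant, before a nasal)
  pemudot → pemuzot   (d→z between vowels (before a back vowel))
So the Rineki cognate is 'pemuzot'.

pemuzot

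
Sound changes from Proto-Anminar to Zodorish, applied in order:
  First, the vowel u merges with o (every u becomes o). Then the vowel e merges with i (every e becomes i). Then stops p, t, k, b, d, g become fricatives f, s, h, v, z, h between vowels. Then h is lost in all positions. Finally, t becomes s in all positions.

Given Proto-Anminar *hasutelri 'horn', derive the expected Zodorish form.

asosilri

Zodorish: start from *hasutelri.
  rule 1 (vowel merger): hasutelri → hasotelri
  rule 2 (vowel merger): hasotelri → hasotilri
  rule 3 (intervocalic lenition): hasotilri → hasosilri
  rule 4 (h-loss): hasosilri → asosilri
  rule 5: no change — asosilri
  ⇒ Zodorish asosilri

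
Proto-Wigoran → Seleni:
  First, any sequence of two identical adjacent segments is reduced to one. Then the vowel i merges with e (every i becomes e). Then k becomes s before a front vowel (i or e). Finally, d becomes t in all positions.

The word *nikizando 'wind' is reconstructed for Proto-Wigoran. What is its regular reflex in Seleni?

Seleni: *nikizando
  nikizando (rule 1 does not apply)
  nikizando → nekezando   [vowel merger]
  nekezando → nesezando   [palatalisation]
  nesezando → nesezanto   [unconditioned shift]
  giving Seleni nesezanto.

nesezanto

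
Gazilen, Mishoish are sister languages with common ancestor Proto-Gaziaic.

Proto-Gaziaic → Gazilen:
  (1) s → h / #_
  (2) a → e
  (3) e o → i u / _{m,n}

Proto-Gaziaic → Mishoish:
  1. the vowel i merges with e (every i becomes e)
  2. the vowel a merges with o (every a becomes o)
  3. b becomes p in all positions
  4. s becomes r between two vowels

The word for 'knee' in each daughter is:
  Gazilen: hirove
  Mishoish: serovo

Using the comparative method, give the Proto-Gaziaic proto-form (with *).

Position 6: Gazilen has e, Mishoish has o. Taking the neighbouring segments as reconstructed: Gazilen e could go back to *a or *e; Mishoish o could go back to *a or *o — the one source consistent with every daughter is *a.
Position 2: Gazilen has i, Mishoish has e. Taking the neighbouring segments as reconstructed: Gazilen i can only go back to *i; Mishoish e could go back to *e or *i — the one source consistent with every daughter is *i.
This points to *sirova. Verify forward in each daughter:
Gazilen: *sirova > hirova > hirove  (by debuccalisation, vowel merger)
Mishoish: *sirova
  sirova → serova   [vowel merger]
  serova → serovo   [vowel merger]
  serovo (rule 3 does not apply)
  serovo (rule 4 does not apply)
  giving Mishoish serovo.
Only *sirova yields all of Gazilen hirove, Mishoish serovo.

*sirova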